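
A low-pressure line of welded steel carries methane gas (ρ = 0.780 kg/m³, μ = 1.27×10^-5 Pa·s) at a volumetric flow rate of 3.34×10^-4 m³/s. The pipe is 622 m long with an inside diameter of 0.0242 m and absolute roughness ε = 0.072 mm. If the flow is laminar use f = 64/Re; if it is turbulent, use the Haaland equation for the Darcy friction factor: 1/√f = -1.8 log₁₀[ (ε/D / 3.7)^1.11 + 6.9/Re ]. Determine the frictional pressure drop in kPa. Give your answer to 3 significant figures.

ΔP ≈ 0.313 kPa

Cross-sectional area A = πD²/4 = π(0.0242)²/4 = 0.00046 m²; mean velocity V = Q/A = 0.000334/0.00046 = 0.7261 m/s.
Reynolds number Re = ρVD/μ = 0.78 · 0.7261 · 0.0242 / 1.27e-05 = 1079.
Re < 2300 → laminar flow, so f = 64/Re = 64/1079 = 0.0593 (the turbulent correlation is not needed).
Darcy-Weisbach: ΔP = f(L/D)(ρV²/2) = 0.0593·(622/0.0242)·(0.78·0.7261²/2) = 0.0593·2.57e+04·0.2056 = 313.4 Pa.
ΔP = 313.4 Pa = 0.313 kPa.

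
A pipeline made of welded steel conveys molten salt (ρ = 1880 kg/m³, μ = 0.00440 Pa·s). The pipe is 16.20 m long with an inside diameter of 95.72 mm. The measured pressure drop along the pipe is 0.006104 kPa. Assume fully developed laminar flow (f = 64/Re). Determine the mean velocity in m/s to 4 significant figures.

V ≈ 0.02452 m/s

For laminar flow, f = 64/Re with Re = ρVD/μ, so Darcy-Weisbach reduces to ΔP = 32μLV/D². Solving for V: V = ΔP·D²/(32μL) = 6.104·(0.09572)²/(32·0.0044·16.2) = 0.02452 m/s.
Check: Re = ρVD/μ = 1880·0.02452·0.09572/0.0044 = 1003 < 2300, so the laminar assumption holds.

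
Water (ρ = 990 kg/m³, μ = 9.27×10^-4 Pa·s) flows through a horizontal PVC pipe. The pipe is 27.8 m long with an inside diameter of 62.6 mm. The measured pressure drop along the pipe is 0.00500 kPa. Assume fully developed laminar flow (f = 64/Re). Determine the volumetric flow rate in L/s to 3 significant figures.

For laminar flow, f = 64/Re with Re = ρVD/μ, so Darcy-Weisbach reduces to ΔP = 32μLV/D². Solving for V: V = ΔP·D²/(32μL) = 5·(0.0626)²/(32·0.000927·27.8) = 0.02376 m/s.
Check: Re = ρVD/μ = 990·0.02376·0.0626/0.000927 = 1588 < 2300, so the laminar assumption holds.
Q = V·A = 0.02376·(π/4·0.0626²) = 7.313e-05 m³/s = 0.0731 L/s.

Q ≈ 0.0731 L/s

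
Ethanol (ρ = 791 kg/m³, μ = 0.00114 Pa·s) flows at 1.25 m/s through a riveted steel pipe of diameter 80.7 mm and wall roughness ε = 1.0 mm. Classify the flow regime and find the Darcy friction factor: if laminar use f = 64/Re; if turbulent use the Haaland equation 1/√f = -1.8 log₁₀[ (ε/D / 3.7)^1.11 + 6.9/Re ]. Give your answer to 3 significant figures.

Re = ρVD/μ = 791·1.25·0.0807/0.00114 = 6.999e+04.
Re > 4000 → turbulent. ε/D = 0.001/0.0807 = 0.0124; Haaland: 1/√f = -1.8 log₁₀[0.00179 + 9.86e-05] = 4.903, so f = 0.04159.

f ≈ 0.0416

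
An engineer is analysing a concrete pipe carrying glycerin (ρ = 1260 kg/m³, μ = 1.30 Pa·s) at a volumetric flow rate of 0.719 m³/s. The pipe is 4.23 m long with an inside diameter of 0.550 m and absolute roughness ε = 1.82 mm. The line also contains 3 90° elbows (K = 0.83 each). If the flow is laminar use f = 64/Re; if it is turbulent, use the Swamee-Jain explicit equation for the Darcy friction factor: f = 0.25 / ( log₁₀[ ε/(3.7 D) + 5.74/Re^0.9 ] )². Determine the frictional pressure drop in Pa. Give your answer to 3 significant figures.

ΔP ≈ 16100 Pa

Cross-sectional area A = πD²/4 = π(0.55)²/4 = 0.2376 m²; mean velocity V = Q/A = 0.719/0.2376 = 3.026 m/s.
Reynolds number Re = ρVD/μ = 1260 · 3.026 · 0.55 / 1.3 = 1613.
Re < 2300 → laminar flow, so f = 64/Re = 64/1613 = 0.03967 (the turbulent correlation is not needed).
Total minor-loss coefficient ΣK = 3·0.83 = 2.49.
ΔP = [f·L/D + ΣK]·(ρV²/2) = [0.03967·4.23/0.55 + 2.49]·(1260·3.026²/2) = [0.3051 + 2.49]·5770 = 1.613e+04 Pa.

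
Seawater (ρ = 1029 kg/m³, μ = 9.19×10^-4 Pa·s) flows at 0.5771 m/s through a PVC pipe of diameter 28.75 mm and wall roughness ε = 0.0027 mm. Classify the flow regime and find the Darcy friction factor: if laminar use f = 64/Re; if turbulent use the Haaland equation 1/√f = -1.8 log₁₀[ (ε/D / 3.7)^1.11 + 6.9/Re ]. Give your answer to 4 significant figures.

Re = ρVD/μ = 1029·0.5771·0.02875/0.000919 = 1.858e+04.
Re > 4000 → turbulent. ε/D = 2.7e-06/0.02875 = 9.39e-05; Haaland: 1/√f = -1.8 log₁₀[7.93e-06 + 0.000371] = 6.158, so f = 0.02637.

f ≈ 0.02637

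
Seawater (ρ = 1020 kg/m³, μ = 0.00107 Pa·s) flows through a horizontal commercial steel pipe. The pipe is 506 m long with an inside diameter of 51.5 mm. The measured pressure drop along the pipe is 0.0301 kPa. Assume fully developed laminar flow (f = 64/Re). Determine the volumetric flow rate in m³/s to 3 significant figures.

Q ≈ 9.60×10^-6 m³/s

For laminar flow, f = 64/Re with Re = ρVD/μ, so Darcy-Weisbach reduces to ΔP = 32μLV/D². Solving for V: V = ΔP·D²/(32μL) = 30.1·(0.0515)²/(32·0.00107·506) = 0.004608 m/s.
Check: Re = ρVD/μ = 1020·0.004608·0.0515/0.00107 = 226.2 < 2300, so the laminar assumption holds.
Q = V·A = 0.004608·(π/4·0.0515²) = 9.598e-06 m³/s = 9.60×10^-6 m³/s.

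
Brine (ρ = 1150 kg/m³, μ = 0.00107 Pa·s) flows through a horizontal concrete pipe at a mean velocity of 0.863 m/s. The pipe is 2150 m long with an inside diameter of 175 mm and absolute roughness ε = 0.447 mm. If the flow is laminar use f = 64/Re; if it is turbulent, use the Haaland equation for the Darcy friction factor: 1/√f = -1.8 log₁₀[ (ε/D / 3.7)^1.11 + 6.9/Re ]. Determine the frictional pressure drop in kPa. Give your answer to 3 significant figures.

ΔP ≈ 136 kPa

Reynolds number Re = ρVD/μ = 1150 · 0.863 · 0.175 / 0.00107 = 1.623e+05.
Re > 4000 → turbulent. Relative roughness ε/D = 0.000447/0.175 = 0.00255. Haaland: 1/√f = -1.8 log₁₀[(0.00255/3.7)^1.11 + 6.9/1.623e+05] = -1.8 log₁₀[0.00031 + 4.25e-05] = 6.215, so f = 0.02589.
Darcy-Weisbach: ΔP = f(L/D)(ρV²/2) = 0.02589·(2150/0.175)·(1150·0.863²/2) = 0.02589·1.229e+04·428.2 = 1.362e+05 Pa.
ΔP = 1.362e+05 Pa = 136 kPa.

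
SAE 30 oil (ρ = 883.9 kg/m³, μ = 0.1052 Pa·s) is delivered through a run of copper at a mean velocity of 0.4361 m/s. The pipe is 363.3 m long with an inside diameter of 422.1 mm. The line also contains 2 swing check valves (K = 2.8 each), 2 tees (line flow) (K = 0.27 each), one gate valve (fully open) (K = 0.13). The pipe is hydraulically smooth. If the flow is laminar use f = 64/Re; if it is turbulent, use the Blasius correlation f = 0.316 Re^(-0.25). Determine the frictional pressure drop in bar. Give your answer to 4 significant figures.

Reynolds number Re = ρVD/μ = 883.9 · 0.4361 · 0.4221 / 0.105 = 1547.
Re < 2300 → laminar flow, so f = 64/Re = 64/1547 = 0.04138 (the turbulent correlation is not needed).
Total minor-loss coefficient ΣK = 2·2.8 + 2·0.27 + 1·0.13 = 6.27.
ΔP = [f·L/D + ΣK]·(ρV²/2) = [0.04138·363.3/0.4221 + 6.27]·(883.9·0.4361²/2) = [35.62 + 6.27]·84.05 = 3521 Pa.
ΔP = 3521 Pa = 0.03521 bar.

ΔP ≈ 0.03521 bar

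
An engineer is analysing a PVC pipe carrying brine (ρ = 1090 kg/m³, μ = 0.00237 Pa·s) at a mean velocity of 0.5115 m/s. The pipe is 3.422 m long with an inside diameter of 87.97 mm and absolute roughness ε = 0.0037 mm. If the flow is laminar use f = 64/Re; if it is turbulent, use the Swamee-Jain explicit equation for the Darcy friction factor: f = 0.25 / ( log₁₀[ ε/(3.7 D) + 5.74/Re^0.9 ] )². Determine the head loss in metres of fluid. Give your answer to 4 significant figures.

Reynolds number Re = ρVD/μ = 1090 · 0.5115 · 0.08797 / 0.00237 = 2.069e+04.
Re > 4000 → turbulent. Relative roughness ε/D = 3.7e-06/0.08797 = 4.21e-05. Swamee-Jain: f = 0.25/(log₁₀[4.21e-05/3.7 + 5.74/2.069e+04^0.9])² = 0.25/(log₁₀[1.14e-05 + 0.000749])² = 0.25/(-3.119)² = 0.0257.
Darcy-Weisbach: ΔP = f(L/D)(ρV²/2) = 0.0257·(3.422/0.08797)·(1090·0.5115²/2) = 0.0257·38.9·142.6 = 142.6 Pa.
Head loss h_f = ΔP/(ρg) = 142.6/(1090·9.81) = 0.01333 m.

h_f ≈ 0.01333 m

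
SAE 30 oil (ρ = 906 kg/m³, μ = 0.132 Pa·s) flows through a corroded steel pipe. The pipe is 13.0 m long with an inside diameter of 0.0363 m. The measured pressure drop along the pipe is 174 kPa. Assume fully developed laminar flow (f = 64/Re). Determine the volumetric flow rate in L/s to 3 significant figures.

For laminar flow, f = 64/Re with Re = ρVD/μ, so Darcy-Weisbach reduces to ΔP = 32μLV/D². Solving for V: V = ΔP·D²/(32μL) = 1.74e+05·(0.0363)²/(32·0.132·13) = 4.175 m/s.
Check: Re = ρVD/μ = 906·4.175·0.0363/0.132 = 1040 < 2300, so the laminar assumption holds.
Q = V·A = 4.175·(π/4·0.0363²) = 0.004321 m³/s = 4.32 L/s.

Q ≈ 4.32 L/s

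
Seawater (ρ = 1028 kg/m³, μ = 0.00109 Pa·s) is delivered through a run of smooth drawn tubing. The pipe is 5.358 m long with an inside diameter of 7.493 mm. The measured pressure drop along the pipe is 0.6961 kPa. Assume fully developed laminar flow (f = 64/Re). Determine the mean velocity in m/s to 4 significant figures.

For laminar flow, f = 64/Re with Re = ρVD/μ, so Darcy-Weisbach reduces to ΔP = 32μLV/D². Solving for V: V = ΔP·D²/(32μL) = 696.1·(0.007493)²/(32·0.00109·5.358) = 0.2091 m/s.
Check: Re = ρVD/μ = 1028·0.2091·0.007493/0.00109 = 1478 < 2300, so the laminar assumption holds.

V ≈ 0.2091 m/s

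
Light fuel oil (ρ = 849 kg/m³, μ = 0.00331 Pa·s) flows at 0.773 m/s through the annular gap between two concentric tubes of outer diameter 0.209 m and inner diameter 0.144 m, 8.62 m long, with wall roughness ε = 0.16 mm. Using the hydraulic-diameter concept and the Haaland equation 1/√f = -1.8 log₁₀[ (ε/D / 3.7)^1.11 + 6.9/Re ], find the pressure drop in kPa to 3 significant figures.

Hydraulic diameter D_h = 4A/P = D_o - D_i = 0.209 - 0.144 = 0.065 m.
Re = ρVD_h/μ = 849·0.773·0.065/0.00331 = 1.289e+04.
ε/D_h = 0.00016/0.065 = 0.00246; Haaland gives 1/√f = -1.8 log₁₀[0.000298+0.000535] = 5.543, so f = 0.03255.
ΔP = f(L/D_h)(ρV²/2) = 0.03255·8.62/0.065·253.7 = 1095 Pa.
ΔP = 1.09 kPa.

ΔP ≈ 1.09 kPa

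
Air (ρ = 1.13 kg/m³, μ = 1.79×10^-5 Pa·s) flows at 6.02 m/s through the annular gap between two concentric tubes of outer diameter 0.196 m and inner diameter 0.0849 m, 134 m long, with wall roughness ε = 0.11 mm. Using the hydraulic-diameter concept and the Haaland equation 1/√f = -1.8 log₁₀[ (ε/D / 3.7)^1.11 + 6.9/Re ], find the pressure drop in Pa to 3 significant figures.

Hydraulic diameter D_h = 4A/P = D_o - D_i = 0.196 - 0.0849 = 0.1111 m.
Re = ρVD_h/μ = 1.13·6.02·0.1111/1.79e-05 = 4.222e+04.
ε/D_h = 0.00011/0.1111 = 0.00099; Haaland gives 1/√f = -1.8 log₁₀[0.000108+0.000163] = 6.419, so f = 0.02427.
ΔP = f(L/D_h)(ρV²/2) = 0.02427·134/0.1111·20.48 = 599.4 Pa.

ΔP ≈ 599 Pa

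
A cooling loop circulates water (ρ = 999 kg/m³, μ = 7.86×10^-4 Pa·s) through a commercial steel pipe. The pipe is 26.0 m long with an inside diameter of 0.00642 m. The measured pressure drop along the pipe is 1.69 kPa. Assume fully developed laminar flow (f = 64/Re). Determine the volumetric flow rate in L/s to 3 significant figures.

Q ≈ 0.00345 L/s

For laminar flow, f = 64/Re with Re = ρVD/μ, so Darcy-Weisbach reduces to ΔP = 32μLV/D². Solving for V: V = ΔP·D²/(32μL) = 1690·(0.00642)²/(32·0.000786·26) = 0.1065 m/s.
Check: Re = ρVD/μ = 999·0.1065·0.00642/0.000786 = 869.1 < 2300, so the laminar assumption holds.
Q = V·A = 0.1065·(π/4·0.00642²) = 3.448e-06 m³/s = 0.00345 L/s.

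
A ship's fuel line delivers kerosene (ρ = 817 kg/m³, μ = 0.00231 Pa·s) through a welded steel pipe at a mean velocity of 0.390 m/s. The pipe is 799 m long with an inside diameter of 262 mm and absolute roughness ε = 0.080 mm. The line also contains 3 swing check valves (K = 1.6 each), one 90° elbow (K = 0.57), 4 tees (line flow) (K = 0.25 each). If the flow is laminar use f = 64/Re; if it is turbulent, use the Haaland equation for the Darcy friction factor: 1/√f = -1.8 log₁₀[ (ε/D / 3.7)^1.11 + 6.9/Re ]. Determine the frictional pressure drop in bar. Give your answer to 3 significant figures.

Reynolds number Re = ρVD/μ = 817 · 0.39 · 0.262 / 0.00231 = 3.614e+04.
Re > 4000 → turbulent. Relative roughness ε/D = 8e-05/0.262 = 0.000305. Haaland: 1/√f = -1.8 log₁₀[(0.000305/3.7)^1.11 + 6.9/3.614e+04] = -1.8 log₁₀[2.93e-05 + 0.000191] = 6.583, so f = 0.02308.
Total minor-loss coefficient ΣK = 3·1.6 + 1·0.57 + 4·0.25 = 6.37.
ΔP = [f·L/D + ΣK]·(ρV²/2) = [0.02308·799/0.262 + 6.37]·(817·0.39²/2) = [70.38 + 6.37]·62.13 = 4769 Pa.
ΔP = 4769 Pa = 0.0477 bar.

ΔP ≈ 0.0477 bar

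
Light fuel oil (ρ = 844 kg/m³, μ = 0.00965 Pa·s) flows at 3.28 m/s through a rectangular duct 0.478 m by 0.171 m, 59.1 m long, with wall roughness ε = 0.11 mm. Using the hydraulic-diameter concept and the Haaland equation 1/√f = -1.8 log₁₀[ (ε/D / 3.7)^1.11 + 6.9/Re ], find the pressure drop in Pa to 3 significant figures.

ΔP ≈ 22100 Pa

Hydraulic diameter D_h = 4A/P = 4·(0.478·0.171)/(2·(0.478+0.171)) = 0.327/1.298 = 0.2519 m.
Re = ρVD_h/μ = 844·3.28·0.2519/0.00965 = 7.226e+04.
ε/D_h = 0.00011/0.2519 = 0.000437; Haaland gives 1/√f = -1.8 log₁₀[4.36e-05+9.55e-05] = 6.942, so f = 0.02075.
ΔP = f(L/D_h)(ρV²/2) = 0.02075·59.1/0.2519·4540 = 2.21e+04 Pa.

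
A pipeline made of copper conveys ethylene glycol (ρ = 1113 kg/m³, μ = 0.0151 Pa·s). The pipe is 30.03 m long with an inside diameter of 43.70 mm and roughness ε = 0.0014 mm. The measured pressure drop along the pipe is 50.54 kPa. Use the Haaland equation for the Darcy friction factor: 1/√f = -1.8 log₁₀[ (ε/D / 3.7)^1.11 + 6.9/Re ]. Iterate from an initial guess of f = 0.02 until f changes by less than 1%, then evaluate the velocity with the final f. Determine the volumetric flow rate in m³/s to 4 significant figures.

Rearranging Darcy-Weisbach: V = √(2·ΔP·D/(f·L·ρ)). With ε/D = 1.4e-06/0.0437 = 3.2e-05, iterate starting from f = 0.02:
  f = 0.02 → V = √(2·5.054e+04·0.0437/(0.02·30.03·1113)) = 2.571 m/s; Re = ρVD/μ = 8280; f → 0.03258
  f = 0.03258 → V = 2.014 m/s; Re = 6488; f → 0.03494
  f = 0.03494 → V = 1.945 m/s; Re = 6265; f → 0.0353
  f = 0.0353 → V = 1.935 m/s; Re = 6233; f → 0.03535
Converged (Δf/f < 1%). With the final f = 0.03535: V = √(2·5.054e+04·0.0437/(0.03535·30.03·1113)) = 1.934 m/s.
Q = V·A = 1.934·(π/4·0.0437²) = 0.0029 m³/s = 0.002900 m³/s.

Q ≈ 0.002900 m³/s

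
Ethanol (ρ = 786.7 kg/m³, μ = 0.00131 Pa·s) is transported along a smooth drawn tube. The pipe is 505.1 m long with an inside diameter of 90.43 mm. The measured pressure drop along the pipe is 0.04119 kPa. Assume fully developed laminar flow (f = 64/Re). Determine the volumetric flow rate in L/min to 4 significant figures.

Q ≈ 6.130 L/min

For laminar flow, f = 64/Re with Re = ρVD/μ, so Darcy-Weisbach reduces to ΔP = 32μLV/D². Solving for V: V = ΔP·D²/(32μL) = 41.19·(0.09043)²/(32·0.00131·505.1) = 0.01591 m/s.
Check: Re = ρVD/μ = 786.7·0.01591·0.09043/0.00131 = 863.9 < 2300, so the laminar assumption holds.
Q = V·A = 0.01591·(π/4·0.09043²) = 0.0001022 m³/s = 6.130 L/min.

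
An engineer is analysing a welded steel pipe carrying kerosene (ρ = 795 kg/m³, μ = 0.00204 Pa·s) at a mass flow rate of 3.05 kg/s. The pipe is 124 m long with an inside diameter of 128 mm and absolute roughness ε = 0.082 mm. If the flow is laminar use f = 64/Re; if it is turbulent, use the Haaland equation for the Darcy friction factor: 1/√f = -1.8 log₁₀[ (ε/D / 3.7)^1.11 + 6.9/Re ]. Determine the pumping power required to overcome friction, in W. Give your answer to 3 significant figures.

P ≈ 3.78 W

A = πD²/4 = π(0.128)²/4 = 0.01287 m²; mean velocity V = ṁ/(ρA) = 3.05/(795 · 0.01287) = 0.2981 m/s.
Reynolds number Re = ρVD/μ = 795 · 0.2981 · 0.128 / 0.00204 = 1.487e+04.
Re > 4000 → turbulent. Relative roughness ε/D = 8.2e-05/0.128 = 0.000641. Haaland: 1/√f = -1.8 log₁₀[(0.000641/3.7)^1.11 + 6.9/1.487e+04] = -1.8 log₁₀[6.68e-05 + 0.000464] = 5.895, so f = 0.02877.
Darcy-Weisbach: ΔP = f(L/D)(ρV²/2) = 0.02877·(124/0.128)·(795·0.2981²/2) = 0.02877·968.8·35.33 = 984.9 Pa.
Q = ṁ/ρ = 3.05/795 = 0.003836 m³/s.
Pumping power P = QΔP = 0.003836·984.9 = 3.779 W = 3.78 W.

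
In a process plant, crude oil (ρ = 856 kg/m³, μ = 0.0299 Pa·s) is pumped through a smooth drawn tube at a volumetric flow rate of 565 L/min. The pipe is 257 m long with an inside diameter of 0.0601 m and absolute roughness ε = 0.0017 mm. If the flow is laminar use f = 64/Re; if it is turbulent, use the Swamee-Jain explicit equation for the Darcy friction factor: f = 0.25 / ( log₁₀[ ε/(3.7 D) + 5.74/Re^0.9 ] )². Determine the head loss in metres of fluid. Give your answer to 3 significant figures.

h_f ≈ 87.4 m

Q = 565 L/min = 565/60000 = 0.009417 m³/s.
Cross-sectional area A = πD²/4 = π(0.0601)²/4 = 0.002837 m²; mean velocity V = Q/A = 0.009417/0.002837 = 3.319 m/s.
Reynolds number Re = ρVD/μ = 856 · 3.319 · 0.0601 / 0.0299 = 5711.
Re > 4000 → turbulent. Relative roughness ε/D = 1.7e-06/0.0601 = 2.83e-05. Swamee-Jain: f = 0.25/(log₁₀[2.83e-05/3.7 + 5.74/5711^0.9])² = 0.25/(log₁₀[7.64e-06 + 0.00239])² = 0.25/(-2.621)² = 0.0364.
Darcy-Weisbach: ΔP = f(L/D)(ρV²/2) = 0.0364·(257/0.0601)·(856·3.319²/2) = 0.0364·4276·4716 = 7.34e+05 Pa.
Head loss h_f = ΔP/(ρg) = 7.34e+05/(856·9.81) = 87.4 m.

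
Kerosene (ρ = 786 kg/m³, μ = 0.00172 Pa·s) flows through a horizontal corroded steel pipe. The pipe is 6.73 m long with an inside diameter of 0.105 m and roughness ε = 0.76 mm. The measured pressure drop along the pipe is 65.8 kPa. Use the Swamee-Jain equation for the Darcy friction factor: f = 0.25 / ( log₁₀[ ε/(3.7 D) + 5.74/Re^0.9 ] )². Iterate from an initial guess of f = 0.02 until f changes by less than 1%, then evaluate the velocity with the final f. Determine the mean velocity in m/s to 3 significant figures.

V ≈ 8.72 m/s

Rearranging Darcy-Weisbach: V = √(2·ΔP·D/(f·L·ρ)). With ε/D = 0.00076/0.105 = 0.00724, iterate starting from f = 0.02:
  f = 0.02 → V = √(2·6.58e+04·0.105/(0.02·6.73·786)) = 11.43 m/s; Re = ρVD/μ = 5.484e+05; f → 0.03429
  f = 0.03429 → V = 8.727 m/s; Re = 4.188e+05; f → 0.03435
Converged (Δf/f < 1%). With the final f = 0.03435: V = √(2·6.58e+04·0.105/(0.03435·6.73·786)) = 8.72 m/s.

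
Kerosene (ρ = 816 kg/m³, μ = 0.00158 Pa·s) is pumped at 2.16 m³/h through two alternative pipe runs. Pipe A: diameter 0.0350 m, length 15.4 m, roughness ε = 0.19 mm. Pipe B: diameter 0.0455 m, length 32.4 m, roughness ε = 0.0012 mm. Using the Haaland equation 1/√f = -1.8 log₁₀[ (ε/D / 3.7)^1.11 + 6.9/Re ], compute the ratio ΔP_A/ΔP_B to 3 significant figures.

Pipe A: V = Q/A = 0.0006/0.0009621 = 0.6236 m/s; Re = 1.127e+04; ε/D = 0.00543; Haaland → f = 0.03729; ΔP_A = f(L/D)(ρV²/2) = 2604 Pa.
Pipe B: V = Q/A = 0.0006/0.001626 = 0.369 m/s; Re = 8671; ε/D = 2.64e-05; Haaland → f = 0.03215; ΔP_B = f(L/D)(ρV²/2) = 1272 Pa.
ΔP_A/ΔP_B = 2604/1272 = 2.05.

ΔP_A/ΔP_B ≈ 2.05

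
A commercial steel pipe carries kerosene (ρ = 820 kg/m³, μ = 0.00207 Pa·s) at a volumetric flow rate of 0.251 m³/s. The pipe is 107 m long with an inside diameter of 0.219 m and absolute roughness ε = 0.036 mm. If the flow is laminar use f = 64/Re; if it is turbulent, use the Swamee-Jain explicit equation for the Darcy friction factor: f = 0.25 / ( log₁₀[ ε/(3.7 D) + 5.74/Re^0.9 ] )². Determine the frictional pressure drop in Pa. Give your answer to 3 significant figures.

ΔP ≈ 133000 Pa

Cross-sectional area A = πD²/4 = π(0.219)²/4 = 0.03767 m²; mean velocity V = Q/A = 0.251/0.03767 = 6.663 m/s.
Reynolds number Re = ρVD/μ = 820 · 6.663 · 0.219 / 0.00207 = 5.781e+05.
Re > 4000 → turbulent. Relative roughness ε/D = 3.6e-05/0.219 = 0.000164. Swamee-Jain: f = 0.25/(log₁₀[0.000164/3.7 + 5.74/5.781e+05^0.9])² = 0.25/(log₁₀[4.44e-05 + 3.74e-05])² = 0.25/(-4.087)² = 0.01497.
Darcy-Weisbach: ΔP = f(L/D)(ρV²/2) = 0.01497·(107/0.219)·(820·6.663²/2) = 0.01497·488.6·1.82e+04 = 1.331e+05 Pa.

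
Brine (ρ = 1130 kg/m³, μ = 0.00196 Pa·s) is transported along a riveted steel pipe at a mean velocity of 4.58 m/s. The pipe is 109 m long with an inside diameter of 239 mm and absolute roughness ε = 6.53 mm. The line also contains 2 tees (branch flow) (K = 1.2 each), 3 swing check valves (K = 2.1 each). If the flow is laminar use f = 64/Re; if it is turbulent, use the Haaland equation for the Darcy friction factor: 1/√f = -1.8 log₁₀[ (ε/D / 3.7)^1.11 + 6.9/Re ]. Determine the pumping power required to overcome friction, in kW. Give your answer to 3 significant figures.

P ≈ 82.5 kW

Reynolds number Re = ρVD/μ = 1130 · 4.58 · 0.239 / 0.00196 = 6.311e+05.
Re > 4000 → turbulent. Relative roughness ε/D = 0.00653/0.239 = 0.0273. Haaland: 1/√f = -1.8 log₁₀[(0.0273/3.7)^1.11 + 6.9/6.311e+05] = -1.8 log₁₀[0.0043 + 1.09e-05] = 4.257, so f = 0.05518.
Total minor-loss coefficient ΣK = 2·1.2 + 3·2.1 = 8.7.
ΔP = [f·L/D + ΣK]·(ρV²/2) = [0.05518·109/0.239 + 8.7]·(1130·4.58²/2) = [25.16 + 8.7]·1.185e+04 = 4.014e+05 Pa.
Q = V·A = 4.58·0.04486 = 0.2055 m³/s.
Pumping power P = QΔP = 0.2055·4.014e+05 = 82470 W = 82.5 kW.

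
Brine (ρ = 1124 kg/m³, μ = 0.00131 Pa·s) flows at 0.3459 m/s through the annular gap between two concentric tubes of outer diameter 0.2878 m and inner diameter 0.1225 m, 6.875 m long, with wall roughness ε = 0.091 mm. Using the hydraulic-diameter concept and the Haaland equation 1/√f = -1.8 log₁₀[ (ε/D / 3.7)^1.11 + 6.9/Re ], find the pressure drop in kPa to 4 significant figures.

Hydraulic diameter D_h = 4A/P = D_o - D_i = 0.2878 - 0.1225 = 0.1653 m.
Re = ρVD_h/μ = 1124·0.3459·0.1653/0.00131 = 4.906e+04.
ε/D_h = 9.1e-05/0.1653 = 0.000551; Haaland gives 1/√f = -1.8 log₁₀[5.64e-05+0.000141] = 6.67, so f = 0.02248.
ΔP = f(L/D_h)(ρV²/2) = 0.02248·6.875/0.1653·67.24 = 62.87 Pa.
ΔP = 0.06287 kPa.

ΔP ≈ 0.06287 kPa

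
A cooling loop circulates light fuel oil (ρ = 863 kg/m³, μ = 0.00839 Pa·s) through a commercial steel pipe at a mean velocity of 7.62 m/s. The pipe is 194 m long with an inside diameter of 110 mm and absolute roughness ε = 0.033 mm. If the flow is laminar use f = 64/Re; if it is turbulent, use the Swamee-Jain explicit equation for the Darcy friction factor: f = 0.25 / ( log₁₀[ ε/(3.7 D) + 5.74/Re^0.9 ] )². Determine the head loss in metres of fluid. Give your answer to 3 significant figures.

h_f ≈ 104 m

Reynolds number Re = ρVD/μ = 863 · 7.62 · 0.11 / 0.00839 = 8.622e+04.
Re > 4000 → turbulent. Relative roughness ε/D = 3.3e-05/0.11 = 0.0003. Swamee-Jain: f = 0.25/(log₁₀[0.0003/3.7 + 5.74/8.622e+04^0.9])² = 0.25/(log₁₀[8.11e-05 + 0.000207])² = 0.25/(-3.54)² = 0.01995.
Darcy-Weisbach: ΔP = f(L/D)(ρV²/2) = 0.01995·(194/0.11)·(863·7.62²/2) = 0.01995·1764·2.505e+04 = 8.816e+05 Pa.
Head loss h_f = ΔP/(ρg) = 8.816e+05/(863·9.81) = 104 m.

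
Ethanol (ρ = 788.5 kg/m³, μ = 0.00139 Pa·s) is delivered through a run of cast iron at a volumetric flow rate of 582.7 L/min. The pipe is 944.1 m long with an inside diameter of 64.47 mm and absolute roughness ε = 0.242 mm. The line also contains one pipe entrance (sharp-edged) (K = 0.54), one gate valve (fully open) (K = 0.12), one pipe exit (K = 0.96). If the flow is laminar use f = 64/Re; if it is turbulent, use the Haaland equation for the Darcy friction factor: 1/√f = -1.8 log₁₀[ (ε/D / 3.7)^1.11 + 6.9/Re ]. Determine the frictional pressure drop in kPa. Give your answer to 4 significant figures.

Q = 582.7 L/min = 582.7/60000 = 0.009712 m³/s.
Cross-sectional area A = πD²/4 = π(0.06447)²/4 = 0.003264 m²; mean velocity V = Q/A = 0.009712/0.003264 = 2.975 m/s.
Reynolds number Re = ρVD/μ = 788.5 · 2.975 · 0.06447 / 0.00139 = 1.088e+05.
Re > 4000 → turbulent. Relative roughness ε/D = 0.000242/0.06447 = 0.00375. Haaland: 1/√f = -1.8 log₁₀[(0.00375/3.7)^1.11 + 6.9/1.088e+05] = -1.8 log₁₀[0.000475 + 6.34e-05] = 5.884, so f = 0.02889.
Total minor-loss coefficient ΣK = 1·0.54 + 1·0.12 + 1·0.96 = 1.62.
ΔP = [f·L/D + ΣK]·(ρV²/2) = [0.02889·944.1/0.06447 + 1.62]·(788.5·2.975²/2) = [423 + 1.62]·3489 = 1.482e+06 Pa.
ΔP = 1.482e+06 Pa = 1482 kPa.

ΔP ≈ 1482 kPa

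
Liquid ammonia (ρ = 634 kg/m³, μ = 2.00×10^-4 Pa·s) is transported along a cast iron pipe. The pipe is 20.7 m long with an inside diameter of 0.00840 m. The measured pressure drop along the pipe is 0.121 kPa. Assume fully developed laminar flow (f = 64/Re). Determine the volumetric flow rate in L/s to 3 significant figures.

Q ≈ 0.00357 L/s

For laminar flow, f = 64/Re with Re = ρVD/μ, so Darcy-Weisbach reduces to ΔP = 32μLV/D². Solving for V: V = ΔP·D²/(32μL) = 121·(0.0084)²/(32·0.0002·20.7) = 0.06445 m/s.
Check: Re = ρVD/μ = 634·0.06445·0.0084/0.0002 = 1716 < 2300, so the laminar assumption holds.
Q = V·A = 0.06445·(π/4·0.0084²) = 3.571e-06 m³/s = 0.00357 L/s.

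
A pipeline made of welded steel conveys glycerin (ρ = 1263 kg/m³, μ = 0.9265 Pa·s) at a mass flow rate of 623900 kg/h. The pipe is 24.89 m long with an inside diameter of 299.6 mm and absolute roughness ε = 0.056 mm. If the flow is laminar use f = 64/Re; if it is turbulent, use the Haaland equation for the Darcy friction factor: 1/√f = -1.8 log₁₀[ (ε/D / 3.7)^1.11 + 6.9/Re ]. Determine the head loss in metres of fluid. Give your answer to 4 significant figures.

ṁ = 623900 kg/h = 623900/3600 = 173.3 kg/s.
A = πD²/4 = π(0.2996)²/4 = 0.0705 m²; mean velocity V = ṁ/(ρA) = 173.3/(1263 · 0.0705) = 1.946 m/s.
Reynolds number Re = ρVD/μ = 1263 · 1.946 · 0.2996 / 0.926 = 794.9.
Re < 2300 → laminar flow, so f = 64/Re = 64/794.9 = 0.08051 (the turbulent correlation is not needed).
Darcy-Weisbach: ΔP = f(L/D)(ρV²/2) = 0.08051·(24.89/0.2996)·(1263·1.946²/2) = 0.08051·83.08·2392 = 1.6e+04 Pa.
Head loss h_f = ΔP/(ρg) = 1.6e+04/(1263·9.81) = 1.292 m.

h_f ≈ 1.292 m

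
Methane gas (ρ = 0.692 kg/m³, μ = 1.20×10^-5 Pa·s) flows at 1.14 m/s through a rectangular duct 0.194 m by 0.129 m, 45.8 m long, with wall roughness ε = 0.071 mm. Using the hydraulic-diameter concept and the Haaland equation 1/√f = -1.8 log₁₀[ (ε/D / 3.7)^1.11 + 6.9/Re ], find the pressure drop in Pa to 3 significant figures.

Hydraulic diameter D_h = 4A/P = 4·(0.194·0.129)/(2·(0.194+0.129)) = 0.1001/0.646 = 0.155 m.
Re = ρVD_h/μ = 0.692·1.14·0.155/1.2e-05 = 1.019e+04.
ε/D_h = 7.1e-05/0.155 = 0.000458; Haaland gives 1/√f = -1.8 log₁₀[4.6e-05+0.000677] = 5.653, so f = 0.03129.
ΔP = f(L/D_h)(ρV²/2) = 0.03129·45.8/0.155·0.4497 = 4.159 Pa.

ΔP ≈ 4.16 Pa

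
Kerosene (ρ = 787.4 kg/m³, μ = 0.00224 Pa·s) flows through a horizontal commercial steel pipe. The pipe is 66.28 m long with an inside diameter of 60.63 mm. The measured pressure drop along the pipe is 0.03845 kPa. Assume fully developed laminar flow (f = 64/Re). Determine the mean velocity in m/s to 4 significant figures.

V ≈ 0.02975 m/s

For laminar flow, f = 64/Re with Re = ρVD/μ, so Darcy-Weisbach reduces to ΔP = 32μLV/D². Solving for V: V = ΔP·D²/(32μL) = 38.45·(0.06063)²/(32·0.00224·66.28) = 0.02975 m/s.
Check: Re = ρVD/μ = 787.4·0.02975·0.06063/0.00224 = 634.1 < 2300, so the laminar assumption holds.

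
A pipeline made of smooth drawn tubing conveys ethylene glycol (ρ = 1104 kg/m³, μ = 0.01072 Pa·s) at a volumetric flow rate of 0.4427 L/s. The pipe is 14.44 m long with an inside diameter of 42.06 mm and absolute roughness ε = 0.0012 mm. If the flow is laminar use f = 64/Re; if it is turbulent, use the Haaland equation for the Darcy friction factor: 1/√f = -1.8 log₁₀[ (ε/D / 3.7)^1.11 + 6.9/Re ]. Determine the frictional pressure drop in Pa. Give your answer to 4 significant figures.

Q = 0.4427 L/s = 0.4427/1000 = 0.0004427 m³/s.
Cross-sectional area A = πD²/4 = π(0.04206)²/4 = 0.001389 m²; mean velocity V = Q/A = 0.0004427/0.001389 = 0.3186 m/s.
Reynolds number Re = ρVD/μ = 1104 · 0.3186 · 0.04206 / 0.0107 = 1380.
Re < 2300 → laminar flow, so f = 64/Re = 64/1380 = 0.04637 (the turbulent correlation is not needed).
Darcy-Weisbach: ΔP = f(L/D)(ρV²/2) = 0.04637·(14.44/0.04206)·(1104·0.3186²/2) = 0.04637·343.3·56.04 = 892.2 Pa.

ΔP ≈ 892.2 Pa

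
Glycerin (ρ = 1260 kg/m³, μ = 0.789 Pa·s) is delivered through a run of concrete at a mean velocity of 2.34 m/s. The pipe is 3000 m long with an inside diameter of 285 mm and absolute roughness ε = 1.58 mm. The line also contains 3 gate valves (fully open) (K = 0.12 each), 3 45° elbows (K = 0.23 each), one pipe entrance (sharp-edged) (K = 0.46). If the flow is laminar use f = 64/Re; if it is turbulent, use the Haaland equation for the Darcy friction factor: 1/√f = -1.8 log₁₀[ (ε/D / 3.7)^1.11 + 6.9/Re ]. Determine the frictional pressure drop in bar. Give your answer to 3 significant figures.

ΔP ≈ 21.9 bar

Reynolds number Re = ρVD/μ = 1260 · 2.34 · 0.285 / 0.789 = 1065.
Re < 2300 → laminar flow, so f = 64/Re = 64/1065 = 0.06009 (the turbulent correlation is not needed).
Total minor-loss coefficient ΣK = 3·0.12 + 3·0.23 + 1·0.46 = 1.51.
ΔP = [f·L/D + ΣK]·(ρV²/2) = [0.06009·3000/0.285 + 1.51]·(1260·2.34²/2) = [632.6 + 1.51]·3450 = 2.187e+06 Pa.
ΔP = 2.187e+06 Pa = 21.9 bar.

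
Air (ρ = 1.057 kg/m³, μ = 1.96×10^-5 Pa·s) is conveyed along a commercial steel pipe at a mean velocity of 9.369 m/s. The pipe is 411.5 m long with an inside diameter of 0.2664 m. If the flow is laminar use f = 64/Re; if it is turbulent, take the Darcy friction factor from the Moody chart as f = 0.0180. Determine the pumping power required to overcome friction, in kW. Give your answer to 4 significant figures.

P ≈ 0.6736 kW

Reynolds number Re = ρVD/μ = 1.057 · 9.369 · 0.2664 / 1.96e-05 = 1.346e+05.
Re > 4000 → turbulent; use the Moody-chart value f = 0.0180.
Darcy-Weisbach: ΔP = f(L/D)(ρV²/2) = 0.018·(411.5/0.2664)·(1.057·9.369²/2) = 0.018·1545·46.39 = 1290 Pa.
Q = V·A = 9.369·0.05574 = 0.5222 m³/s.
Pumping power P = QΔP = 0.5222·1290 = 673.58 W = 0.6736 kW.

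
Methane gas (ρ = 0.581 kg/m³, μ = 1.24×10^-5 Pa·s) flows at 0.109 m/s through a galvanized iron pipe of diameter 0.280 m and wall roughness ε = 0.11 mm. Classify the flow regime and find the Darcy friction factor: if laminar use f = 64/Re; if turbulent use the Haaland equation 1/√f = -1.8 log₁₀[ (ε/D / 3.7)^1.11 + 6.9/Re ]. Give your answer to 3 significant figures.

f ≈ 0.0448

Re = ρVD/μ = 0.581·0.109·0.28/1.24e-05 = 1430.
Re < 2300 → laminar, so f = 64/Re = 0.04475 (roughness is irrelevant in laminar flow).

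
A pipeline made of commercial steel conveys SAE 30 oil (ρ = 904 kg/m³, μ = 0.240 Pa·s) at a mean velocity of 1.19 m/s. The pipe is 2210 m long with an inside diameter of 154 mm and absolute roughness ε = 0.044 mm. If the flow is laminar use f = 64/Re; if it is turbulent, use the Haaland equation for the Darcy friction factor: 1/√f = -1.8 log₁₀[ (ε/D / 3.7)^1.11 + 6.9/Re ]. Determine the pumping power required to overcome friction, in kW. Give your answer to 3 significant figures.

P ≈ 18.9 kW

Reynolds number Re = ρVD/μ = 904 · 1.19 · 0.154 / 0.24 = 690.3.
Re < 2300 → laminar flow, so f = 64/Re = 64/690.3 = 0.09272 (the turbulent correlation is not needed).
Darcy-Weisbach: ΔP = f(L/D)(ρV²/2) = 0.09272·(2210/0.154)·(904·1.19²/2) = 0.09272·1.435e+04·640.1 = 8.516e+05 Pa.
Q = V·A = 1.19·0.01863 = 0.02217 m³/s.
Pumping power P = QΔP = 0.02217·8.516e+05 = 18880 W = 18.9 kW.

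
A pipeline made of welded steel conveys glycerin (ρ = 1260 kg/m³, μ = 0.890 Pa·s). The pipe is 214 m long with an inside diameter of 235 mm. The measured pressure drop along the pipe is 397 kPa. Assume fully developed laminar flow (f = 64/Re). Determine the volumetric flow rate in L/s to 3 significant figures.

For laminar flow, f = 64/Re with Re = ρVD/μ, so Darcy-Weisbach reduces to ΔP = 32μLV/D². Solving for V: V = ΔP·D²/(32μL) = 3.97e+05·(0.235)²/(32·0.89·214) = 3.597 m/s.
Check: Re = ρVD/μ = 1260·3.597·0.235/0.89 = 1197 < 2300, so the laminar assumption holds.
Q = V·A = 3.597·(π/4·0.235²) = 0.156 m³/s = 156 L/s.

Q ≈ 156 L/s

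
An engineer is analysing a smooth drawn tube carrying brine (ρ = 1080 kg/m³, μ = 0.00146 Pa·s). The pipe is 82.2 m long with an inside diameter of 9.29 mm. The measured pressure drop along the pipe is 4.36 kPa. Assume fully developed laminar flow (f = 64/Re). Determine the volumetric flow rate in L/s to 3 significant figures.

For laminar flow, f = 64/Re with Re = ρVD/μ, so Darcy-Weisbach reduces to ΔP = 32μLV/D². Solving for V: V = ΔP·D²/(32μL) = 4360·(0.00929)²/(32·0.00146·82.2) = 0.09798 m/s.
Check: Re = ρVD/μ = 1080·0.09798·0.00929/0.00146 = 673.3 < 2300, so the laminar assumption holds.
Q = V·A = 0.09798·(π/4·0.00929²) = 6.641e-06 m³/s = 0.00664 L/s.

Q ≈ 0.00664 L/s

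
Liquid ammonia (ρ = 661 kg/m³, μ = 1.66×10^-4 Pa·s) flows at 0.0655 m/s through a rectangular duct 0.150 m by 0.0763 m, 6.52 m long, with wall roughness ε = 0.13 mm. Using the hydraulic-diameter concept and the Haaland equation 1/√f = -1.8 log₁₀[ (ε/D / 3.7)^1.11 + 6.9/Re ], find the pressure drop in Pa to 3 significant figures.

Hydraulic diameter D_h = 4A/P = 4·(0.15·0.0763)/(2·(0.15+0.0763)) = 0.04578/0.4526 = 0.1011 m.
Re = ρVD_h/μ = 661·0.0655·0.1011/0.000166 = 2.638e+04.
ε/D_h = 0.00013/0.1011 = 0.00129; Haaland gives 1/√f = -1.8 log₁₀[0.000145+0.000262] = 6.104, so f = 0.02684.
ΔP = f(L/D_h)(ρV²/2) = 0.02684·6.52/0.1011·1.418 = 2.453 Pa.

ΔP ≈ 2.45 Pa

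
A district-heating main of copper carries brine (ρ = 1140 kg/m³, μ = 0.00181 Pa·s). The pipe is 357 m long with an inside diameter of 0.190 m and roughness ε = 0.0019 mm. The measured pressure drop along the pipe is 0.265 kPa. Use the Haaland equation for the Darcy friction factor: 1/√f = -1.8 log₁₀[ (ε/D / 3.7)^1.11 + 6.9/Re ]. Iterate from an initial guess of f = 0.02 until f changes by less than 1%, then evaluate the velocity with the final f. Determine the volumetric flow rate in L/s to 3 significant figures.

Rearranging Darcy-Weisbach: V = √(2·ΔP·D/(f·L·ρ)). With ε/D = 1.9e-06/0.19 = 1e-05, iterate starting from f = 0.02:
  f = 0.02 → V = √(2·265·0.19/(0.02·357·1140)) = 0.1112 m/s; Re = ρVD/μ = 1.331e+04; f → 0.0286
  f = 0.0286 → V = 0.09301 m/s; Re = 1.113e+04; f → 0.03001
  f = 0.03001 → V = 0.09081 m/s; Re = 1.087e+04; f → 0.0302
Converged (Δf/f < 1%). With the final f = 0.0302: V = √(2·265·0.19/(0.0302·357·1140)) = 0.09051 m/s.
Q = V·A = 0.09051·(π/4·0.19²) = 0.002566 m³/s = 2.57 L/s.

Q ≈ 2.57 L/s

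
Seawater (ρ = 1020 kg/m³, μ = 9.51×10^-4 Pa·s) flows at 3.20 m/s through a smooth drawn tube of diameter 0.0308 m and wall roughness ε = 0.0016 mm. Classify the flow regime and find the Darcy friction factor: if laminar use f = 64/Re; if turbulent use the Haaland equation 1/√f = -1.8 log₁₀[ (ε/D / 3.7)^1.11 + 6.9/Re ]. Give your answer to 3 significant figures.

f ≈ 0.0178

Re = ρVD/μ = 1020·3.2·0.0308/0.000951 = 1.057e+05.
Re > 4000 → turbulent. ε/D = 1.6e-06/0.0308 = 5.19e-05; Haaland: 1/√f = -1.8 log₁₀[4.11e-06 + 6.53e-05] = 7.486, so f = 0.01785.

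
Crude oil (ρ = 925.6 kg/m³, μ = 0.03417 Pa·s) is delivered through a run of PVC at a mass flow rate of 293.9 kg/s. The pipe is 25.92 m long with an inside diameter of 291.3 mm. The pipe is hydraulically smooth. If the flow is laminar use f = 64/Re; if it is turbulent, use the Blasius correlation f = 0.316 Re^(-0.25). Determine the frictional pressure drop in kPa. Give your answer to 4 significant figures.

A = πD²/4 = π(0.2913)²/4 = 0.06665 m²; mean velocity V = ṁ/(ρA) = 293.9/(925.6 · 0.06665) = 4.764 m/s.
Reynolds number Re = ρVD/μ = 925.6 · 4.764 · 0.2913 / 0.0342 = 3.759e+04.
Re > 4000 → turbulent. Smooth-pipe (Blasius): f = 0.316 Re^(-0.25) = 0.316/(3.759e+04)^0.25 = 0.02269.
Darcy-Weisbach: ΔP = f(L/D)(ρV²/2) = 0.02269·(25.92/0.2913)·(925.6·4.764²/2) = 0.02269·88.98·1.051e+04 = 2.121e+04 Pa.
ΔP = 2.121e+04 Pa = 21.21 kPa.

ΔP ≈ 21.21 kPa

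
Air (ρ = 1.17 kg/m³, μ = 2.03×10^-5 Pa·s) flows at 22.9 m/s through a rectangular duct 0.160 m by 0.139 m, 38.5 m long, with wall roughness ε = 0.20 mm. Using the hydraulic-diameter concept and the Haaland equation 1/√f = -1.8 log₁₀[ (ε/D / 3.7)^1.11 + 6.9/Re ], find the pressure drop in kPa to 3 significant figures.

ΔP ≈ 1.76 kPa

Hydraulic diameter D_h = 4A/P = 4·(0.16·0.139)/(2·(0.16+0.139)) = 0.08896/0.598 = 0.1488 m.
Re = ρVD_h/μ = 1.17·22.9·0.1488/2.03e-05 = 1.963e+05.
ε/D_h = 0.0002/0.1488 = 0.00134; Haaland gives 1/√f = -1.8 log₁₀[0.000152+3.51e-05] = 6.71, so f = 0.02221.
ΔP = f(L/D_h)(ρV²/2) = 0.02221·38.5/0.1488·306.8 = 1763 Pa.
ΔP = 1.76 kPa.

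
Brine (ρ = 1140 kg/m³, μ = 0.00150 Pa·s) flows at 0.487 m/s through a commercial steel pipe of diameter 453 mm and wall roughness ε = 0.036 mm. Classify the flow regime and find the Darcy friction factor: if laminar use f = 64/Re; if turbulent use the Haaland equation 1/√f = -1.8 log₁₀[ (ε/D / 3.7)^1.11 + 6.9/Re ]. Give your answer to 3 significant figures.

f ≈ 0.0165

Re = ρVD/μ = 1140·0.487·0.453/0.0015 = 1.677e+05.
Re > 4000 → turbulent. ε/D = 3.6e-05/0.453 = 7.95e-05; Haaland: 1/√f = -1.8 log₁₀[6.58e-06 + 4.12e-05] = 7.778, so f = 0.01653.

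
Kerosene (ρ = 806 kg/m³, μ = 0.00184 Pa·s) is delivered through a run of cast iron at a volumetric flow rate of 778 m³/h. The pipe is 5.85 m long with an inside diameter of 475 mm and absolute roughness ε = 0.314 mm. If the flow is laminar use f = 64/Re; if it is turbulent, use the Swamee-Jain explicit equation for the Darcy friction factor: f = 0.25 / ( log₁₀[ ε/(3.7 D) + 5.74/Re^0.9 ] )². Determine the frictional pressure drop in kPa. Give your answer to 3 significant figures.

ΔP ≈ 0.143 kPa

Q = 778 m³/h = 778/3600 = 0.2161 m³/s.
Cross-sectional area A = πD²/4 = π(0.475)²/4 = 0.1772 m²; mean velocity V = Q/A = 0.2161/0.1772 = 1.22 m/s.
Reynolds number Re = ρVD/μ = 806 · 1.22 · 0.475 / 0.00184 = 2.538e+05.
Re > 4000 → turbulent. Relative roughness ε/D = 0.000314/0.475 = 0.000661. Swamee-Jain: f = 0.25/(log₁₀[0.000661/3.7 + 5.74/2.538e+05^0.9])² = 0.25/(log₁₀[0.000179 + 7.85e-05])² = 0.25/(-3.59)² = 0.0194.
Darcy-Weisbach: ΔP = f(L/D)(ρV²/2) = 0.0194·(5.85/0.475)·(806·1.22²/2) = 0.0194·12.32·599.4 = 143.2 Pa.
ΔP = 143.2 Pa = 0.143 kPa.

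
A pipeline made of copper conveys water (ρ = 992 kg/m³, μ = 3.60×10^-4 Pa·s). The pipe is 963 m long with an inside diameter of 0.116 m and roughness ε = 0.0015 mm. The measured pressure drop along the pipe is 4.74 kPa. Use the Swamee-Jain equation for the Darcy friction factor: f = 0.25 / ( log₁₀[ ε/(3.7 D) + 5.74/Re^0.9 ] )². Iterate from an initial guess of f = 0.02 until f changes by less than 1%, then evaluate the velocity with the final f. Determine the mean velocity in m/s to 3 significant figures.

Rearranging Darcy-Weisbach: V = √(2·ΔP·D/(f·L·ρ)). With ε/D = 1.5e-06/0.116 = 1.29e-05, iterate starting from f = 0.02:
  f = 0.02 → V = √(2·4740·0.116/(0.02·963·992)) = 0.2399 m/s; Re = ρVD/μ = 7.669e+04; f → 0.01896
  f = 0.01896 → V = 0.2464 m/s; Re = 7.875e+04; f → 0.01886
Converged (Δf/f < 1%). With the final f = 0.01886: V = √(2·4740·0.116/(0.01886·963·992)) = 0.2471 m/s.

V ≈ 0.247 m/s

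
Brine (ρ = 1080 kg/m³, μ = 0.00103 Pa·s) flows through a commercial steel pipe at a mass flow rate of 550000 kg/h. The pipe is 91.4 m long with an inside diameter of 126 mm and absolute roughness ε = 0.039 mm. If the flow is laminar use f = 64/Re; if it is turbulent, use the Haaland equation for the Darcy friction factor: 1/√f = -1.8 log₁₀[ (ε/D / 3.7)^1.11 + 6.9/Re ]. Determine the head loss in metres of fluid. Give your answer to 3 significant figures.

h_f ≈ 73.7 m

ṁ = 550000 kg/h = 550000/3600 = 152.8 kg/s.
A = πD²/4 = π(0.126)²/4 = 0.01247 m²; mean velocity V = ṁ/(ρA) = 152.8/(1080 · 0.01247) = 11.35 m/s.
Reynolds number Re = ρVD/μ = 1080 · 11.35 · 0.126 / 0.00103 = 1.499e+06.
Re > 4000 → turbulent. Relative roughness ε/D = 3.9e-05/0.126 = 0.00031. Haaland: 1/√f = -1.8 log₁₀[(0.00031/3.7)^1.11 + 6.9/1.499e+06] = -1.8 log₁₀[2.98e-05 + 4.6e-06] = 8.035, so f = 0.01549.
Darcy-Weisbach: ΔP = f(L/D)(ρV²/2) = 0.01549·(91.4/0.126)·(1080·11.35²/2) = 0.01549·725.4·6.95e+04 = 7.81e+05 Pa.
Head loss h_f = ΔP/(ρg) = 7.81e+05/(1080·9.81) = 73.7 m.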